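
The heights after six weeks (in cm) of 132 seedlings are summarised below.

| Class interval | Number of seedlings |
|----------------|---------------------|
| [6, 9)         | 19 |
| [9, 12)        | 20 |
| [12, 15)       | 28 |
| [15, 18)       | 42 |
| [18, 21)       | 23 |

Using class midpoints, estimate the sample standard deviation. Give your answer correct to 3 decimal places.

3.916

Midpoints: 7.5, 10.5, 13.5, 16.5, 19.5
n = 132, Σfm = 1872, mean = 14.1818
Σfm² = 28557
Σf(m − x̄)² = Σfm² − (Σfm)²/n = 28557 − 1872²/132 = 2008.6364
Sample variance = 2008.6364 / 131 = 15.3331
Standard deviation = √15.3331 = 3.9158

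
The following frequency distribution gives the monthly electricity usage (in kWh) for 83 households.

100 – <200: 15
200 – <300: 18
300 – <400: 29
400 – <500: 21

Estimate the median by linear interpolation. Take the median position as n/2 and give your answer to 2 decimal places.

329.31

Cumulative frequencies: 15, 33, 62, 83
n = 83; position = n/2 = 41.5.
This falls in the class 300 – <400: L = 300, F = 33, f = 29, h = 100.
Median ≈ 300 + ((41.5 − 33) / 29) × 100 = 329.3103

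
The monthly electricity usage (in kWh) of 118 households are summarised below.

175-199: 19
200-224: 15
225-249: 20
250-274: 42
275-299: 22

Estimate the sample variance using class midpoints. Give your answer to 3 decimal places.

Midpoints: 187, 212, 237, 262, 287
n = 118, Σfm = 28791, mean = 243.9915
Σfm² = 7157117
Σf(m − x̄)² = Σfm² − (Σfm)²/n = 7157117 − 28791²/118 = 132356.9915
Sample variance = 132356.9915 / 117 = 1131.2563

1131.256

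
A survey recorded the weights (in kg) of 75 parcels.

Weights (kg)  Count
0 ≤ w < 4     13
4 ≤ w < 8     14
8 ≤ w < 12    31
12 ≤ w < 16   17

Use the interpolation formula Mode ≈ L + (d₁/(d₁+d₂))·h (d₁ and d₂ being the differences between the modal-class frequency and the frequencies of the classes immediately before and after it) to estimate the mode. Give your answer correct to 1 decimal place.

10.2

Modal class: 8 ≤ w < 12 (highest frequency 31).
d₁ = 31 − 14 = 17, d₂ = 31 − 17 = 14
Mode ≈ 8 + (17/(17+14)) × 4 = 8 + 2.1935 = 10.1935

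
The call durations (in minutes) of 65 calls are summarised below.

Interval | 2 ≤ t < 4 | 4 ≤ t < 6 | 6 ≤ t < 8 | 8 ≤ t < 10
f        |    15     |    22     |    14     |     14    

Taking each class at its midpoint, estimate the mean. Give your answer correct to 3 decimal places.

5.831

Midpoints: 3, 5, 7, 9
Σfm = 15×3 + 22×5 + 14×7 + 14×9 = 379
n = Σf = 65
Mean = 379 / 65 = 5.8308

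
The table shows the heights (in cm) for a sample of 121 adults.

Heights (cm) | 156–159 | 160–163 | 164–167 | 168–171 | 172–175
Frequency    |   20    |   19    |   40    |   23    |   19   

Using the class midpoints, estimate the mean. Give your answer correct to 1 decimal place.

Midpoints: 157.5, 161.5, 165.5, 169.5, 173.5
Σfm = 20×157.5 + 19×161.5 + 40×165.5 + 23×169.5 + 19×173.5 = 20033.5
n = Σf = 121
Mean = 20033.5 / 121 = 165.5661

165.6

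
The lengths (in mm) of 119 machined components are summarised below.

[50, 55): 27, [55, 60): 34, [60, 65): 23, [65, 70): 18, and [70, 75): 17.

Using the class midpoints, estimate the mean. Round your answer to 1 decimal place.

61.0

Midpoints: 52.5, 57.5, 62.5, 67.5, 72.5
Σfm = 27×52.5 + 34×57.5 + 23×62.5 + 18×67.5 + 17×72.5 = 7257.5
n = Σf = 119
Mean = 7257.5 / 119 = 60.9874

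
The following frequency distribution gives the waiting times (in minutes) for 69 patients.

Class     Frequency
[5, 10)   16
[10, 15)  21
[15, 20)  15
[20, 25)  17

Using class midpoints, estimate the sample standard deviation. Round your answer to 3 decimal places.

5.531

Midpoints: 7.5, 12.5, 17.5, 22.5
n = 69, Σfm = 1027.5, mean = 14.8913
Σfm² = 17381.25
Σf(m − x̄)² = Σfm² − (Σfm)²/n = 17381.25 − 1027.5²/69 = 2080.4348
Sample variance = 2080.4348 / 68 = 30.5946
Standard deviation = √30.5946 = 5.5312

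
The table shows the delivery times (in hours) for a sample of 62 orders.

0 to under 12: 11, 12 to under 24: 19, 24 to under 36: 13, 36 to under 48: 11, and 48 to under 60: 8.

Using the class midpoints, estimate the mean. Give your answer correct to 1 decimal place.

Midpoints: 6, 18, 30, 42, 54
Σfm = 11×6 + 19×18 + 13×30 + 11×42 + 8×54 = 1692
n = Σf = 62
Mean = 1692 / 62 = 27.2903

27.3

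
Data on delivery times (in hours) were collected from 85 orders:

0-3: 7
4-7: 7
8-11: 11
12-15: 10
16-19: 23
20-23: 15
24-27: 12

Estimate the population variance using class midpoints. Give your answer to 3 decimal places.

51.058

Midpoints: 1.5, 5.5, 9.5, 13.5, 17.5, 21.5, 25.5
n = 85, Σfm = 1319.5, mean = 15.5235
Σfm² = 24823.25
Σf(m − x̄)² = Σfm² − (Σfm)²/n = 24823.25 − 1319.5²/85 = 4339.9529
Population variance = 4339.9529 / 85 = 51.0583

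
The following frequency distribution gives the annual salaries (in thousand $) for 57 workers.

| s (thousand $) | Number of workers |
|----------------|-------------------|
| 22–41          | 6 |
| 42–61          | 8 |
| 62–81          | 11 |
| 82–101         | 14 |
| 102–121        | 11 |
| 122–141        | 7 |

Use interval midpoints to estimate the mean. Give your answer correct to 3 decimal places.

Midpoints: 31.5, 51.5, 71.5, 91.5, 111.5, 131.5
Σfm = 6×31.5 + 8×51.5 + 11×71.5 + 14×91.5 + 11×111.5 + 7×131.5 = 4815.5
n = Σf = 57
Mean = 4815.5 / 57 = 84.4825

84.482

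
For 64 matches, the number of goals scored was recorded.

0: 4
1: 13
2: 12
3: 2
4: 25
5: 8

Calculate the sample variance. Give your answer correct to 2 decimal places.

2.47

Values: 0, 1, 2, 3, 4, 5
n = 64, Σfx = 183, mean = 2.8594
Σfx² = 679
Σf(x − x̄)² = Σfx² − (Σfx)²/n = 679 − 183²/64 = 155.7344
Sample variance = 155.7344 / 63 = 2.4720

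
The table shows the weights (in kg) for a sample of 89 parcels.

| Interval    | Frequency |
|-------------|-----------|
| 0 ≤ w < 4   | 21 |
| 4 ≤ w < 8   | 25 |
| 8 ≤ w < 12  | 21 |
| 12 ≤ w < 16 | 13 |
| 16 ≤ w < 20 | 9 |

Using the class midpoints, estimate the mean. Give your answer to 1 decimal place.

Midpoints: 2, 6, 10, 14, 18
Σfm = 21×2 + 25×6 + 21×10 + 13×14 + 9×18 = 746
n = Σf = 89
Mean = 746 / 89 = 8.3820

8.4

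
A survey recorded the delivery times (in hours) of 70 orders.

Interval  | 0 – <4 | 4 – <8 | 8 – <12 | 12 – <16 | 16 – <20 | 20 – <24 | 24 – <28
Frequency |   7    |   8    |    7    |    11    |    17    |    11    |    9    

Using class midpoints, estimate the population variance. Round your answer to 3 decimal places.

Midpoints: 2, 6, 10, 14, 18, 22, 26
n = 70, Σfm = 1068, mean = 15.2571
Σfm² = 20088
Σf(m − x̄)² = Σfm² − (Σfm)²/n = 20088 − 1068²/70 = 3793.3714
Population variance = 3793.3714 / 70 = 54.1910

54.191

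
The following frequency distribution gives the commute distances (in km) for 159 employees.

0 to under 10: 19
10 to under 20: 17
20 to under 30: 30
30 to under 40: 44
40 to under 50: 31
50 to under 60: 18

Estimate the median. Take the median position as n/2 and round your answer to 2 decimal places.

Cumulative frequencies: 19, 36, 66, 110, 141, 159
n = 159; position = n/2 = 79.5.
This falls in the class 30 to under 40: L = 30, F = 66, f = 44, h = 10.
Median ≈ 30 + ((79.5 − 66) / 44) × 10 = 33.0682

33.07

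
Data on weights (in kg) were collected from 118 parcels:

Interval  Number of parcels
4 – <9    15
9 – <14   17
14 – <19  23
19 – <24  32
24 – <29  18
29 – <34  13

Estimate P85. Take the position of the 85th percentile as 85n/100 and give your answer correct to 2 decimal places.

27.69

Cumulative frequencies: 15, 32, 55, 87, 105, 118
n = 118; position = 85n/100 = 100.3.
This falls in the class 24 – <29: L = 24, F = 87, f = 18, h = 5.
85th percentile ≈ 24 + ((100.3 − 87) / 18) × 5 = 27.6944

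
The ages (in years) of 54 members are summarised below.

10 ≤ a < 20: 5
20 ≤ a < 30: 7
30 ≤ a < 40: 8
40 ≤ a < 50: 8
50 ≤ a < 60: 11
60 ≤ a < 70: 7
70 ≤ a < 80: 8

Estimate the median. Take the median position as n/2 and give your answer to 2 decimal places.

Cumulative frequencies: 5, 12, 20, 28, 39, 46, 54
n = 54; position = n/2 = 27.
This falls in the class 40 ≤ a < 50: L = 40, F = 20, f = 8, h = 10.
Median ≈ 40 + ((27 − 20) / 8) × 10 = 48.7500

48.75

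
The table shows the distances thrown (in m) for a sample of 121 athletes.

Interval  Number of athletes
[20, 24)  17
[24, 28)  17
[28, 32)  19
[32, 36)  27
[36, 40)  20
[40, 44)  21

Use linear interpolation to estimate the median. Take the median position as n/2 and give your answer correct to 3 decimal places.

33.111

Cumulative frequencies: 17, 34, 53, 80, 100, 121
n = 121; position = n/2 = 60.5.
This falls in the class [32, 36): L = 32, F = 53, f = 27, h = 4.
Median ≈ 32 + ((60.5 − 53) / 27) × 4 = 33.1111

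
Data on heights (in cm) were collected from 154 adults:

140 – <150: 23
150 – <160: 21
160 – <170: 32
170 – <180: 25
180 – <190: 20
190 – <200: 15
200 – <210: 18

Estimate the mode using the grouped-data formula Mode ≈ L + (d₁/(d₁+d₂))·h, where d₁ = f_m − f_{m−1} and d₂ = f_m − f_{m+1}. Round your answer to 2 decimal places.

166.11

Modal class: 160 – <170 (highest frequency 32).
d₁ = 32 − 21 = 11, d₂ = 32 − 25 = 7
Mode ≈ 160 + (11/(11+7)) × 10 = 160 + 6.1111 = 166.1111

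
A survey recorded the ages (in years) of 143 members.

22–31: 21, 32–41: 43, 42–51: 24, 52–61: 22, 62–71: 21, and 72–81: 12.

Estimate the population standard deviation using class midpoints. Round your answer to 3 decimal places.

Midpoints: 26.5, 36.5, 46.5, 56.5, 66.5, 76.5
n = 143, Σfm = 6799.5, mean = 47.5490
Σfm² = 357251.75
Σf(m − x̄)² = Σfm² − (Σfm)²/n = 357251.75 − 6799.5²/143 = 33942.6573
Population variance = 33942.6573 / 143 = 237.3612
Standard deviation = √237.3612 = 15.4065

15.407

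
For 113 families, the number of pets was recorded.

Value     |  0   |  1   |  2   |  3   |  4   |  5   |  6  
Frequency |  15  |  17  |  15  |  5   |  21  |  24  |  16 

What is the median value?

4

Cumulative frequencies: 15, 32, 47, 52, 73, 97, 113
n = 113, so the median is the value in position (n+1)/2 = 57.
Position 57 falls at value 4.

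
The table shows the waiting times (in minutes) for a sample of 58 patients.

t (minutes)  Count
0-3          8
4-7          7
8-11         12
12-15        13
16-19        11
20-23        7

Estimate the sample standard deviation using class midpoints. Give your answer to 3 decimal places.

6.274

Midpoints: 1.5, 5.5, 9.5, 13.5, 17.5, 21.5
n = 58, Σfm = 683, mean = 11.7759
Σfm² = 10286.5
Σf(m − x̄)² = Σfm² − (Σfm)²/n = 10286.5 − 683²/58 = 2243.5862
Sample variance = 2243.5862 / 57 = 39.3612
Standard deviation = √39.3612 = 6.2738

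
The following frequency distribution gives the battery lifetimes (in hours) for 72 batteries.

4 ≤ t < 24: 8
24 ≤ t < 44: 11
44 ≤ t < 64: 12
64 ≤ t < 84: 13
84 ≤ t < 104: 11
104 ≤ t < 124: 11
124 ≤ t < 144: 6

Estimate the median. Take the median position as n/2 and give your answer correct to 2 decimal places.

Cumulative frequencies: 8, 19, 31, 44, 55, 66, 72
n = 72; position = n/2 = 36.
This falls in the class 64 ≤ t < 84: L = 64, F = 31, f = 13, h = 20.
Median ≈ 64 + ((36 − 31) / 13) × 20 = 71.6923

71.69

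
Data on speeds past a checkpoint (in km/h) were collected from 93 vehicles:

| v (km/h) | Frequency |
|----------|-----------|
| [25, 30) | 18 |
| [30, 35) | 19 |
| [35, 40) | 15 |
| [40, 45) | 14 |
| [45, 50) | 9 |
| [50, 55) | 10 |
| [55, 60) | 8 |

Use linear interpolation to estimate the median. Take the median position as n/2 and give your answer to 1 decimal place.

Cumulative frequencies: 18, 37, 52, 66, 75, 85, 93
n = 93; position = n/2 = 46.5.
This falls in the class [35, 40): L = 35, F = 37, f = 15, h = 5.
Median ≈ 35 + ((46.5 − 37) / 15) × 5 = 38.1667

38.2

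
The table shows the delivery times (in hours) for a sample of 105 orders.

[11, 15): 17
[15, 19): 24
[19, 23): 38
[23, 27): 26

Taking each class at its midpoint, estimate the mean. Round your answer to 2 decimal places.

Midpoints: 13, 17, 21, 25
Σfm = 17×13 + 24×17 + 38×21 + 26×25 = 2077
n = Σf = 105
Mean = 2077 / 105 = 19.7810

19.78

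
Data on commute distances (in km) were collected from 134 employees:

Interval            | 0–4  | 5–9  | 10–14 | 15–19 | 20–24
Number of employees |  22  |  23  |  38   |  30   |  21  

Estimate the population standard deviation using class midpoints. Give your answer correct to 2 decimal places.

Midpoints: 2, 7, 12, 17, 22
n = 134, Σfm = 1633, mean = 12.1866
Σfm² = 25521
Σf(m − x̄)² = Σfm² − (Σfm)²/n = 25521 − 1633²/134 = 5620.3358
Population variance = 5620.3358 / 134 = 41.9428
Standard deviation = √41.9428 = 6.4763

6.48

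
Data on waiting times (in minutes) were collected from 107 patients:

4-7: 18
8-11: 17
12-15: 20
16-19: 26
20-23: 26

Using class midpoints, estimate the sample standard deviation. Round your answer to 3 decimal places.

5.672

Midpoints: 5.5, 9.5, 13.5, 17.5, 21.5
n = 107, Σfm = 1544.5, mean = 14.4346
Σfm² = 25704.75
Σf(m − x̄)² = Σfm² − (Σfm)²/n = 25704.75 − 1544.5²/107 = 3410.5421
Sample variance = 3410.5421 / 106 = 32.1749
Standard deviation = √32.1749 = 5.6723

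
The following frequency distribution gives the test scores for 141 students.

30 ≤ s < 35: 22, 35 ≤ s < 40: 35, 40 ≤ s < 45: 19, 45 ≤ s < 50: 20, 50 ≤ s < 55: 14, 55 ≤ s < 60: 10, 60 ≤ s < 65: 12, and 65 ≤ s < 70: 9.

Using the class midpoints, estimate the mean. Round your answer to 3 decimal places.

45.762

Midpoints: 32.5, 37.5, 42.5, 47.5, 52.5, 57.5, 62.5, 67.5
Σfm = 22×32.5 + 35×37.5 + 19×42.5 + 20×47.5 + 14×52.5 + 10×57.5 + 12×62.5 + 9×67.5 = 6452.5
n = Σf = 141
Mean = 6452.5 / 141 = 45.7624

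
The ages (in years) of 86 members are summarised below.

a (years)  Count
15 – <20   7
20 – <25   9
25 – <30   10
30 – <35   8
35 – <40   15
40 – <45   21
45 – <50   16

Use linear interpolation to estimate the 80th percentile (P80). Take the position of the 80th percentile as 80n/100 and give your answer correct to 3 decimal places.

Cumulative frequencies: 7, 16, 26, 34, 49, 70, 86
n = 86; position = 80n/100 = 68.8.
This falls in the class 40 – <45: L = 40, F = 49, f = 21, h = 5.
80th percentile ≈ 40 + ((68.8 − 49) / 21) × 5 = 44.7143

44.714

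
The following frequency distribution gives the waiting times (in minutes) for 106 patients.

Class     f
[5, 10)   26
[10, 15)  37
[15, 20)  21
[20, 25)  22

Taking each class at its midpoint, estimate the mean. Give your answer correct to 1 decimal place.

Midpoints: 7.5, 12.5, 17.5, 22.5
Σfm = 26×7.5 + 37×12.5 + 21×17.5 + 22×22.5 = 1520
n = Σf = 106
Mean = 1520 / 106 = 14.3396

14.3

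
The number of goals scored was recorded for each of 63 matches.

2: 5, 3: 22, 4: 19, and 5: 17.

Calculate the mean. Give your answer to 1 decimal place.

3.8

Values: 2, 3, 4, 5
Σfx = 5×2 + 22×3 + 19×4 + 17×5 = 237
n = Σf = 63
Mean = 237 / 63 = 3.7619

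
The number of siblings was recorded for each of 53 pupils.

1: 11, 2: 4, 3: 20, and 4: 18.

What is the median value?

3

Cumulative frequencies: 11, 15, 35, 53
n = 53, so the median is the value in position (n+1)/2 = 27.
Position 27 falls at value 3.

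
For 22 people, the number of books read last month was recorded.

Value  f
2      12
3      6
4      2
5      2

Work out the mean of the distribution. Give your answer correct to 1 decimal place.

2.7

Values: 2, 3, 4, 5
Σfx = 12×2 + 6×3 + 2×4 + 2×5 = 60
n = Σf = 22
Mean = 60 / 22 = 2.7273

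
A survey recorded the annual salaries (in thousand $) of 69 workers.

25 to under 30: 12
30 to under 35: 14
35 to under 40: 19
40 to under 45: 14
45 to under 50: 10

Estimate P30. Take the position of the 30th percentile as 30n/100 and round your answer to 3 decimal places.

33.107

Cumulative frequencies: 12, 26, 45, 59, 69
n = 69; position = 30n/100 = 20.7.
This falls in the class 30 to under 35: L = 30, F = 12, f = 14, h = 5.
30th percentile ≈ 30 + ((20.7 − 12) / 14) × 5 = 33.1071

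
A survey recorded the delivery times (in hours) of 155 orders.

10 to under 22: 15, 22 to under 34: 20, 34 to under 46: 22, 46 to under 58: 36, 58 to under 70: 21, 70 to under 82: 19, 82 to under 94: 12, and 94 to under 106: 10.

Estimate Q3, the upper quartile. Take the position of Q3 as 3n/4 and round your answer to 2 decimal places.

Cumulative frequencies: 15, 35, 57, 93, 114, 133, 145, 155
n = 155; position = 3n/4 = 116.25.
This falls in the class 70 to under 82: L = 70, F = 114, f = 19, h = 12.
Upper quartile ≈ 70 + ((116.25 − 114) / 19) × 12 = 71.4211

71.42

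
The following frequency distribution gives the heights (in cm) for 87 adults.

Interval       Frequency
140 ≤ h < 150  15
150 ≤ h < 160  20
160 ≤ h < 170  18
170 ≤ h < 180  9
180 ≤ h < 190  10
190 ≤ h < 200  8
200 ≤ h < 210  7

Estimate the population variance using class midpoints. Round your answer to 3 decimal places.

Midpoints: 145, 155, 165, 175, 185, 195, 205
n = 87, Σfm = 14665, mean = 168.5632
Σfm² = 2502175
Σf(m − x̄)² = Σfm² − (Σfm)²/n = 2502175 − 14665²/87 = 30195.4023
Population variance = 30195.4023 / 87 = 347.0736

347.074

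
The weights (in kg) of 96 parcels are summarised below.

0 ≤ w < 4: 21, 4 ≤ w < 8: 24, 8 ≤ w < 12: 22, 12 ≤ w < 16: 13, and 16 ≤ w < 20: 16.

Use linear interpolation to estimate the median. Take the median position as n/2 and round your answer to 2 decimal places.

8.55

Cumulative frequencies: 21, 45, 67, 80, 96
n = 96; position = n/2 = 48.
This falls in the class 8 ≤ w < 12: L = 8, F = 45, f = 22, h = 4.
Median ≈ 8 + ((48 − 45) / 22) × 4 = 8.5455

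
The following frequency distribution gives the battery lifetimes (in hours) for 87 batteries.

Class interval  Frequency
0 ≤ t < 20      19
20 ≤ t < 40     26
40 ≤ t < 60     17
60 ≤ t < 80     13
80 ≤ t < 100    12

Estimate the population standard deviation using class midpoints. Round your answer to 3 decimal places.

26.663

Midpoints: 10, 30, 50, 70, 90
n = 87, Σfm = 3810, mean = 43.7931
Σfm² = 228700
Σf(m − x̄)² = Σfm² − (Σfm)²/n = 228700 − 3810²/87 = 61848.2759
Population variance = 61848.2759 / 87 = 710.8997
Standard deviation = √710.8997 = 26.6627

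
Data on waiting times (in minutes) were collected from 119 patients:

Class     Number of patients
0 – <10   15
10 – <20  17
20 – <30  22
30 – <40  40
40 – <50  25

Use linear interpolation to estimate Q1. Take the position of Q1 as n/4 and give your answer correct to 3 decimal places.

Cumulative frequencies: 15, 32, 54, 94, 119
n = 119; position = n/4 = 29.75.
This falls in the class 10 – <20: L = 10, F = 15, f = 17, h = 10.
Lower quartile ≈ 10 + ((29.75 − 15) / 17) × 10 = 18.6765

18.676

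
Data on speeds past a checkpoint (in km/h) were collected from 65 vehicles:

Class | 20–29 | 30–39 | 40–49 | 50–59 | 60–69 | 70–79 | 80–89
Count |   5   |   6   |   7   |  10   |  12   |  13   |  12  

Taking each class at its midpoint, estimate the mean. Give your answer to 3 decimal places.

Midpoints: 24.5, 34.5, 44.5, 54.5, 64.5, 74.5, 84.5
Σfm = 5×24.5 + 6×34.5 + 7×44.5 + 10×54.5 + 12×64.5 + 13×74.5 + 12×84.5 = 3942.5
n = Σf = 65
Mean = 3942.5 / 65 = 60.6538

60.654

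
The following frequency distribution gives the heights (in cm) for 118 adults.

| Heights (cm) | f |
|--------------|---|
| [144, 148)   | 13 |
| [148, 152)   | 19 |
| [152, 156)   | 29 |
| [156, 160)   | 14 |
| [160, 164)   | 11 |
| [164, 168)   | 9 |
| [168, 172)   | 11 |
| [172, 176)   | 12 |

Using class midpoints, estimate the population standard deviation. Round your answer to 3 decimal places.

Midpoints: 146, 150, 154, 158, 162, 166, 170, 174
n = 118, Σfm = 18660, mean = 158.1356
Σfm² = 2959768
Σf(m − x̄)² = Σfm² − (Σfm)²/n = 2959768 − 18660²/118 = 8957.8305
Population variance = 8957.8305 / 118 = 75.9138
Standard deviation = √75.9138 = 8.7129

8.713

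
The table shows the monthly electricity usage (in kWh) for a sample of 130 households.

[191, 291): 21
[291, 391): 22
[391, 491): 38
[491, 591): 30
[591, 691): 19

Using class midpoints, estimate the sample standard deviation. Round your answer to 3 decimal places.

Midpoints: 241, 341, 441, 541, 641
n = 130, Σfm = 57730, mean = 444.0769
Σfm² = 27755330
Σf(m − x̄)² = Σfm² − (Σfm)²/n = 27755330 − 57730²/130 = 2118769.2308
Sample variance = 2118769.2308 / 129 = 16424.5677
Standard deviation = √16424.5677 = 128.1584

128.158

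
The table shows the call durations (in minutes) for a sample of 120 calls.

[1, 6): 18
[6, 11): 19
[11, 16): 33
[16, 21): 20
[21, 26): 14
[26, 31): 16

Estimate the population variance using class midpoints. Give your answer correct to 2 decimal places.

61.87

Midpoints: 3.5, 8.5, 13.5, 18.5, 23.5, 28.5
n = 120, Σfm = 1825, mean = 15.2083
Σfm² = 35180
Σf(m − x̄)² = Σfm² − (Σfm)²/n = 35180 − 1825²/120 = 7424.7917
Population variance = 7424.7917 / 120 = 61.8733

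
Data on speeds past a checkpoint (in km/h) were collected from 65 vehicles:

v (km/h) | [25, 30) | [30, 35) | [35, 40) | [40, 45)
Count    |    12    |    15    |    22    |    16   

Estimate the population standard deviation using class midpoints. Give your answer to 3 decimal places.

5.221

Midpoints: 27.5, 32.5, 37.5, 42.5
n = 65, Σfm = 2322.5, mean = 35.7308
Σfm² = 84756.25
Σf(m − x̄)² = Σfm² − (Σfm)²/n = 84756.25 − 2322.5²/65 = 1771.5385
Population variance = 1771.5385 / 65 = 27.2544
Standard deviation = √27.2544 = 5.2206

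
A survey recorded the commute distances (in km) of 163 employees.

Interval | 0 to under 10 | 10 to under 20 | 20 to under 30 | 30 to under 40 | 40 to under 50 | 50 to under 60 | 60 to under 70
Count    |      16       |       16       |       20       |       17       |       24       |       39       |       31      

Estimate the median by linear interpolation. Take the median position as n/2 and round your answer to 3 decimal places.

45.208

Cumulative frequencies: 16, 32, 52, 69, 93, 132, 163
n = 163; position = n/2 = 81.5.
This falls in the class 40 to under 50: L = 40, F = 69, f = 24, h = 10.
Median ≈ 40 + ((81.5 − 69) / 24) × 10 = 45.2083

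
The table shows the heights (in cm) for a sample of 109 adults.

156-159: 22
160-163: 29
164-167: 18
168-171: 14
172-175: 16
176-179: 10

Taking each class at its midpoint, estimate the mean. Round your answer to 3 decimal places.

165.610

Midpoints: 157.5, 161.5, 165.5, 169.5, 173.5, 177.5
Σfm = 22×157.5 + 29×161.5 + 18×165.5 + 14×169.5 + 16×173.5 + 10×177.5 = 18051.5
n = Σf = 109
Mean = 18051.5 / 109 = 165.6101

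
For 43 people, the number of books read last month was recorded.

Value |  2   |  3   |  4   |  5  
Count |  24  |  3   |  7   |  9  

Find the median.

2

Cumulative frequencies: 24, 27, 34, 43
n = 43, so the median is the value in position (n+1)/2 = 22.
Position 22 falls at value 2.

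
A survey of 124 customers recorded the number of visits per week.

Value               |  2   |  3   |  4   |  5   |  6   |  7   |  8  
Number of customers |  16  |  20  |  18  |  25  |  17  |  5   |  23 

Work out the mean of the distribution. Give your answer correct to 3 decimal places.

Values: 2, 3, 4, 5, 6, 7, 8
Σfx = 16×2 + 20×3 + 18×4 + 25×5 + 17×6 + 5×7 + 23×8 = 610
n = Σf = 124
Mean = 610 / 124 = 4.9194

4.919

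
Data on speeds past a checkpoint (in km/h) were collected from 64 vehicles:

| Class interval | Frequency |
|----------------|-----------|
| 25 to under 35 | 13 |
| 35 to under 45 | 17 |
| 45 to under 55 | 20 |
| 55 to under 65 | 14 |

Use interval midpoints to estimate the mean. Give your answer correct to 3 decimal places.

45.469

Midpoints: 30, 40, 50, 60
Σfm = 13×30 + 17×40 + 20×50 + 14×60 = 2910
n = Σf = 64
Mean = 2910 / 64 = 45.4688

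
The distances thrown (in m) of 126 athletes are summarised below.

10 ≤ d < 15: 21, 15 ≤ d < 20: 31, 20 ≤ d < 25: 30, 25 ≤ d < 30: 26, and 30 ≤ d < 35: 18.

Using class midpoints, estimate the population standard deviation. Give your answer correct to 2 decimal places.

Midpoints: 12.5, 17.5, 22.5, 27.5, 32.5
n = 126, Σfm = 2780, mean = 22.0635
Σfm² = 66637.5
Σf(m − x̄)² = Σfm² − (Σfm)²/n = 66637.5 − 2780²/126 = 5300.9921
Population variance = 5300.9921 / 126 = 42.0714
Standard deviation = √42.0714 = 6.4862

6.49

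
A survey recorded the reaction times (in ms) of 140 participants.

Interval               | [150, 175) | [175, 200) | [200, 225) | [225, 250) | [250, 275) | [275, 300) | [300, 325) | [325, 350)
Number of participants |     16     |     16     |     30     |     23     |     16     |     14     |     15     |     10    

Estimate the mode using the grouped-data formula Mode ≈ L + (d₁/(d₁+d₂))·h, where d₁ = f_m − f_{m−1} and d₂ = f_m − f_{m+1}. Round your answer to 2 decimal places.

Modal class: [200, 225) (highest frequency 30).
d₁ = 30 − 16 = 14, d₂ = 30 − 23 = 7
Mode ≈ 200 + (14/(14+7)) × 25 = 200 + 16.6667 = 216.6667

216.67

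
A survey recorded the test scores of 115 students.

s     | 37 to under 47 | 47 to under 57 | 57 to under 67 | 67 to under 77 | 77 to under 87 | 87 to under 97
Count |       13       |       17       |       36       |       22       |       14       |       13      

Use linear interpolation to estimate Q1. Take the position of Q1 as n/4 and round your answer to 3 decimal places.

Cumulative frequencies: 13, 30, 66, 88, 102, 115
n = 115; position = n/4 = 28.75.
This falls in the class 47 to under 57: L = 47, F = 13, f = 17, h = 10.
Lower quartile ≈ 47 + ((28.75 − 13) / 17) × 10 = 56.2647

56.265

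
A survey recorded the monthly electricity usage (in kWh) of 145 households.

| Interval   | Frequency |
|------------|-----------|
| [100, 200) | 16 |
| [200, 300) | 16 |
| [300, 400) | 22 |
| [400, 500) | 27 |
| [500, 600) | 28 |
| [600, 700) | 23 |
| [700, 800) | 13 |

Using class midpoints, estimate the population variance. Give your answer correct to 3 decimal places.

Midpoints: 150, 250, 350, 450, 550, 650, 750
n = 145, Σfm = 66350, mean = 457.5862
Σfm² = 35022500
Σf(m − x̄)² = Σfm² − (Σfm)²/n = 35022500 − 66350²/145 = 4661655.1724
Population variance = 4661655.1724 / 145 = 32149.3460

32149.346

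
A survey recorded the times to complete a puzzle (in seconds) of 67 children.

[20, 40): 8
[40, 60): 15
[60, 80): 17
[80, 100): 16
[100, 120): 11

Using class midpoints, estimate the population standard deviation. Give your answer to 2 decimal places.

25.19

Midpoints: 30, 50, 70, 90, 110
n = 67, Σfm = 4830, mean = 72.0896
Σfm² = 390700
Σf(m − x̄)² = Σfm² − (Σfm)²/n = 390700 − 4830²/67 = 42507.4627
Population variance = 42507.4627 / 67 = 634.4397
Standard deviation = √634.4397 = 25.1881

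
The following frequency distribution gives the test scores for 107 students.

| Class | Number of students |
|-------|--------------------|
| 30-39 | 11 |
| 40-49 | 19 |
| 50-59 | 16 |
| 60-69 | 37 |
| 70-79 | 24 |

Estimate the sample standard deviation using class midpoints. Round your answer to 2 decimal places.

12.96

Midpoints: 34.5, 44.5, 54.5, 64.5, 74.5
n = 107, Σfm = 6271.5, mean = 58.6121
Σfm² = 385376.75
Σf(m − x̄)² = Σfm² − (Σfm)²/n = 385376.75 − 6271.5²/107 = 17790.6542
Sample variance = 17790.6542 / 106 = 167.8364
Standard deviation = √167.8364 = 12.9552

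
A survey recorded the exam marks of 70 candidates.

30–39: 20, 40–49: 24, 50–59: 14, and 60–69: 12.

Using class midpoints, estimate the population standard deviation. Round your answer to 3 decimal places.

10.513

Midpoints: 34.5, 44.5, 54.5, 64.5
n = 70, Σfm = 3295, mean = 47.0714
Σfm² = 162837.5
Σf(m − x̄)² = Σfm² − (Σfm)²/n = 162837.5 − 3295²/70 = 7737.1429
Population variance = 7737.1429 / 70 = 110.5306
Standard deviation = √110.5306 = 10.5134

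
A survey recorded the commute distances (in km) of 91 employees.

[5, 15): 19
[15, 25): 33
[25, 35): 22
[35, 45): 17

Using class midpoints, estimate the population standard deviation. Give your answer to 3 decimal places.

10.161

Midpoints: 10, 20, 30, 40
n = 91, Σfm = 2190, mean = 24.0659
Σfm² = 62100
Σf(m − x̄)² = Σfm² − (Σfm)²/n = 62100 − 2190²/91 = 9395.6044
Population variance = 9395.6044 / 91 = 103.2484
Standard deviation = √103.2484 = 10.1611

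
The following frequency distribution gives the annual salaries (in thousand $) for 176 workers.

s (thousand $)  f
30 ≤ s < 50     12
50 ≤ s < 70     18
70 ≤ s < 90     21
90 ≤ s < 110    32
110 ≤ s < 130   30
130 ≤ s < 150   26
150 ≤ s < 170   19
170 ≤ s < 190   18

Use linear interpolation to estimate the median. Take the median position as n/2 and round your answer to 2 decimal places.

113.33

Cumulative frequencies: 12, 30, 51, 83, 113, 139, 158, 176
n = 176; position = n/2 = 88.
This falls in the class 110 ≤ s < 130: L = 110, F = 83, f = 30, h = 20.
Median ≈ 110 + ((88 − 83) / 30) × 20 = 113.3333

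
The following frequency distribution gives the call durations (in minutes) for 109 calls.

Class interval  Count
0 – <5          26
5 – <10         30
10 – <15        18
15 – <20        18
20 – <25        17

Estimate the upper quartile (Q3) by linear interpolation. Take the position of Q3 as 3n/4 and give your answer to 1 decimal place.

17.2

Cumulative frequencies: 26, 56, 74, 92, 109
n = 109; position = 3n/4 = 81.75.
This falls in the class 15 – <20: L = 15, F = 74, f = 18, h = 5.
Upper quartile ≈ 15 + ((81.75 − 74) / 18) × 5 = 17.1528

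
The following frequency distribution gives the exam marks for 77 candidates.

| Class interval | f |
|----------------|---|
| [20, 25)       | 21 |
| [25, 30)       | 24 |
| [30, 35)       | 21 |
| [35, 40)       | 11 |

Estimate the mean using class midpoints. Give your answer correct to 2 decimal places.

Midpoints: 22.5, 27.5, 32.5, 37.5
Σfm = 21×22.5 + 24×27.5 + 21×32.5 + 11×37.5 = 2227.5
n = Σf = 77
Mean = 2227.5 / 77 = 28.9286

28.93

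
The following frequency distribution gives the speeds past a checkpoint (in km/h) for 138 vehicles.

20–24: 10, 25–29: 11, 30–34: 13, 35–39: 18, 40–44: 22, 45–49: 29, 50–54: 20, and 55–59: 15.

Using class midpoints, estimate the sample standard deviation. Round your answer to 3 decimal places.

Midpoints: 22, 27, 32, 37, 42, 47, 52, 57
n = 138, Σfm = 5781, mean = 41.8913
Σfm² = 256497
Σf(m − x̄)² = Σfm² − (Σfm)²/n = 256497 − 5781²/138 = 14323.3696
Sample variance = 14323.3696 / 137 = 104.5501
Standard deviation = √104.5501 = 10.2250

10.225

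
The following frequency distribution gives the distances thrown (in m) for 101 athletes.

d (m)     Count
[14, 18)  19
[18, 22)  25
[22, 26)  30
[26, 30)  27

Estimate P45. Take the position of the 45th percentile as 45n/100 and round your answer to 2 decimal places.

Cumulative frequencies: 19, 44, 74, 101
n = 101; position = 45n/100 = 45.45.
This falls in the class [22, 26): L = 22, F = 44, f = 30, h = 4.
45th percentile ≈ 22 + ((45.45 − 44) / 30) × 4 = 22.1933

22.19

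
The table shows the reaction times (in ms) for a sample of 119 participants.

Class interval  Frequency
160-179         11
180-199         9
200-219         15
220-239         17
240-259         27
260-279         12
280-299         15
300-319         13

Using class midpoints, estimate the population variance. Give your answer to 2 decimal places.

Midpoints: 169.5, 189.5, 209.5, 229.5, 249.5, 269.5, 289.5, 309.5
n = 119, Σfm = 28950.5, mean = 243.2815
Σfm² = 7247719.75
Σf(m − x̄)² = Σfm² − (Σfm)²/n = 7247719.75 − 28950.5²/119 = 204598.3193
Population variance = 204598.3193 / 119 = 1719.3136

1719.31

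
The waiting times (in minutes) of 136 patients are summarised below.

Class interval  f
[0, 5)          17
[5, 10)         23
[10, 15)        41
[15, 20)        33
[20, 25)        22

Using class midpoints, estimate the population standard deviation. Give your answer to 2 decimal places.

Midpoints: 2.5, 7.5, 12.5, 17.5, 22.5
n = 136, Σfm = 1800, mean = 13.2353
Σfm² = 29050
Σf(m − x̄)² = Σfm² − (Σfm)²/n = 29050 − 1800²/136 = 5226.4706
Population variance = 5226.4706 / 136 = 38.4299
Standard deviation = √38.4299 = 6.1992

6.20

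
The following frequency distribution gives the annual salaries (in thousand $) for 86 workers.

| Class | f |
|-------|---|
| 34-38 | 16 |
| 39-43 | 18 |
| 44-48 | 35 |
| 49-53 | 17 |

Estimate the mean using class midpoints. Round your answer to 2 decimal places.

44.08

Midpoints: 36, 41, 46, 51
Σfm = 16×36 + 18×41 + 35×46 + 17×51 = 3791
n = Σf = 86
Mean = 3791 / 86 = 44.0814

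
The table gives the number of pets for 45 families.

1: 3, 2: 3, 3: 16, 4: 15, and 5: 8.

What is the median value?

4

Cumulative frequencies: 3, 6, 22, 37, 45
n = 45, so the median is the value in position (n+1)/2 = 23.
Position 23 falls at value 4.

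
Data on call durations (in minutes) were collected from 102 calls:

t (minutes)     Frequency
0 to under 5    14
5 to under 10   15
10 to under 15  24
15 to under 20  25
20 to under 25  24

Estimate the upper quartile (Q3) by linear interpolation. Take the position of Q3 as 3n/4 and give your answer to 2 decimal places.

Cumulative frequencies: 14, 29, 53, 78, 102
n = 102; position = 3n/4 = 76.5.
This falls in the class 15 to under 20: L = 15, F = 53, f = 25, h = 5.
Upper quartile ≈ 15 + ((76.5 − 53) / 25) × 5 = 19.7000

19.70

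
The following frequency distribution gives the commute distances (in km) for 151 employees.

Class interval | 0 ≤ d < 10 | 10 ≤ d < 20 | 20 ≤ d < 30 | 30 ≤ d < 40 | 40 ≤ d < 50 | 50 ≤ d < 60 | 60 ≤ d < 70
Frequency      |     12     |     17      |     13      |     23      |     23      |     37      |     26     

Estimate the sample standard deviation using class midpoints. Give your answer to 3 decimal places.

18.938

Midpoints: 5, 15, 25, 35, 45, 55, 65
n = 151, Σfm = 6205, mean = 41.0927
Σfm² = 308775
Σf(m − x̄)² = Σfm² − (Σfm)²/n = 308775 − 6205²/151 = 53794.7020
Sample variance = 53794.7020 / 150 = 358.6313
Standard deviation = √358.6313 = 18.9376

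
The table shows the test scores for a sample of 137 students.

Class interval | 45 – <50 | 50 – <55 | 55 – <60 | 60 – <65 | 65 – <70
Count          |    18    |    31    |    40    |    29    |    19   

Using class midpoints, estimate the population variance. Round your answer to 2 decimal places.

Midpoints: 47.5, 52.5, 57.5, 62.5, 67.5
n = 137, Σfm = 7877.5, mean = 57.5000
Σfm² = 458156.25
Σf(m − x̄)² = Σfm² − (Σfm)²/n = 458156.25 − 7877.5²/137 = 5200.0000
Population variance = 5200.0000 / 137 = 37.9562

37.96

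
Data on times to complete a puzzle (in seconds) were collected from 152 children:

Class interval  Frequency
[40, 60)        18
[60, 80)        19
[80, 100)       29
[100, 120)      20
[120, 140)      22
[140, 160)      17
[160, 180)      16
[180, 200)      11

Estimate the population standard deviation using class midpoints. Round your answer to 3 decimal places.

42.059

Midpoints: 50, 70, 90, 110, 130, 150, 170, 190
n = 152, Σfm = 17260, mean = 113.5526
Σfm² = 2228800
Σf(m − x̄)² = Σfm² − (Σfm)²/n = 2228800 − 17260²/152 = 268881.5789
Population variance = 268881.5789 / 152 = 1768.9578
Standard deviation = √1768.9578 = 42.0590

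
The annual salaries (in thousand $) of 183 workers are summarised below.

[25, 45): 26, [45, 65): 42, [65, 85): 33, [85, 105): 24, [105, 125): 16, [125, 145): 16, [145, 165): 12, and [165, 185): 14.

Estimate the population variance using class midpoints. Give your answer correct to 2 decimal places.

Midpoints: 35, 55, 75, 95, 115, 135, 155, 175
n = 183, Σfm = 16285, mean = 88.9891
Σfm² = 1781375
Σf(m − x̄)² = Σfm² − (Σfm)²/n = 1781375 − 16285²/183 = 332187.9781
Population variance = 332187.9781 / 183 = 1815.2349

1815.23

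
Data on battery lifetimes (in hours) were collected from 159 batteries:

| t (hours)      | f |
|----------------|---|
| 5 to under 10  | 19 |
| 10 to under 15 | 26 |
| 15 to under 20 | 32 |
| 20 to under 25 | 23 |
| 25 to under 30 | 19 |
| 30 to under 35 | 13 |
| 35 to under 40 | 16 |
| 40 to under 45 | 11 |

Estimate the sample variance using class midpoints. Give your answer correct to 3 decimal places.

Midpoints: 7.5, 12.5, 17.5, 22.5, 27.5, 32.5, 37.5, 42.5
n = 159, Σfm = 3557.5, mean = 22.3742
Σfm² = 97043.75
Σf(m − x̄)² = Σfm² − (Σfm)²/n = 97043.75 − 3557.5²/159 = 17447.4843
Sample variance = 17447.4843 / 158 = 110.4271

110.427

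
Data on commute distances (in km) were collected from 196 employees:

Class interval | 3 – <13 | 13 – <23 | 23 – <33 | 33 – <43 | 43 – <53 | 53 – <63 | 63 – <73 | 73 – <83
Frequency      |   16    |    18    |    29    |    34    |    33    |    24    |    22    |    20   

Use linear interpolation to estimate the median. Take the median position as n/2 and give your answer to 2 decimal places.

43.30

Cumulative frequencies: 16, 34, 63, 97, 130, 154, 176, 196
n = 196; position = n/2 = 98.
This falls in the class 43 – <53: L = 43, F = 97, f = 33, h = 10.
Median ≈ 43 + ((98 − 97) / 33) × 10 = 43.3030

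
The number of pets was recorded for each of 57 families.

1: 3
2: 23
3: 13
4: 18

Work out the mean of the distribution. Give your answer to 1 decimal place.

Values: 1, 2, 3, 4
Σfx = 3×1 + 23×2 + 13×3 + 18×4 = 160
n = Σf = 57
Mean = 160 / 57 = 2.8070

2.8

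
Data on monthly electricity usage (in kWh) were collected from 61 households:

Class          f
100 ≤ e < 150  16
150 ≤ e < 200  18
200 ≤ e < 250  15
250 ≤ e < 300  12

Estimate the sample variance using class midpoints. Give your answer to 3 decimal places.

2930.328

Midpoints: 125, 175, 225, 275
n = 61, Σfm = 11825, mean = 193.8525
Σfm² = 2468125
Σf(m − x̄)² = Σfm² − (Σfm)²/n = 2468125 − 11825²/61 = 175819.6721
Sample variance = 175819.6721 / 60 = 2930.3279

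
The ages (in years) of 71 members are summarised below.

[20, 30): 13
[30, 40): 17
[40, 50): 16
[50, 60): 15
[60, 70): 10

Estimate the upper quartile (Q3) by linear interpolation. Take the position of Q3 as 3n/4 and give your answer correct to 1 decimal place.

54.8

Cumulative frequencies: 13, 30, 46, 61, 71
n = 71; position = 3n/4 = 53.25.
This falls in the class [50, 60): L = 50, F = 46, f = 15, h = 10.
Upper quartile ≈ 50 + ((53.25 − 46) / 15) × 10 = 54.8333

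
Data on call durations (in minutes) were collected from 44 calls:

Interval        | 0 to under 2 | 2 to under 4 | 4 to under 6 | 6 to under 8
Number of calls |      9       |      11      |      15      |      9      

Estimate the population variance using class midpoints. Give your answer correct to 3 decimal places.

4.264

Midpoints: 1, 3, 5, 7
n = 44, Σfm = 180, mean = 4.0909
Σfm² = 924
Σf(m − x̄)² = Σfm² − (Σfm)²/n = 924 − 180²/44 = 187.6364
Population variance = 187.6364 / 44 = 4.2645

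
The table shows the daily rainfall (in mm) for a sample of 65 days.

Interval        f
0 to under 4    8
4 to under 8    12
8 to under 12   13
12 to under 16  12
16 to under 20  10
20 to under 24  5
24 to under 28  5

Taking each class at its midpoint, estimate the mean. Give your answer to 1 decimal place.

12.4

Midpoints: 2, 6, 10, 14, 18, 22, 26
Σfm = 8×2 + 12×6 + 13×10 + 12×14 + 10×18 + 5×22 + 5×26 = 806
n = Σf = 65
Mean = 806 / 65 = 12.4000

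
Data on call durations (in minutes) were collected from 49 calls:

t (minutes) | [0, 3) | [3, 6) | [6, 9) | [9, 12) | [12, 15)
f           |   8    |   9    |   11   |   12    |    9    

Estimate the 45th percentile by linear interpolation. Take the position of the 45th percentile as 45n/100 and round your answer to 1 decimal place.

Cumulative frequencies: 8, 17, 28, 40, 49
n = 49; position = 45n/100 = 22.05.
This falls in the class [6, 9): L = 6, F = 17, f = 11, h = 3.
45th percentile ≈ 6 + ((22.05 − 17) / 11) × 3 = 7.3773

7.4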